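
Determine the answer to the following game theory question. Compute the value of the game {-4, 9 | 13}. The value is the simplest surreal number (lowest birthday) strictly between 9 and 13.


Left options: {-4, 9}, max = 9
Right options: {13}, min = 13
All options are numbers and max(Left) < min(Right), so by the simplicity theorem the value is the simplest (earliest-born) number strictly between 9 and 13.
Integers 10 through 12 all lie strictly between 9 and 13.
Among integers, the simplest (lowest birthday = smallest |n|; 0 is born on day 0, +-n on day n) is 10.
No non-integer in the interval can be simpler: if x is a non-integer in the interval, then floor(x) or ceil(x) also lies in the interval (the interval contains an integer), and both are proper prefixes of x's sign expansion, i.e. born earlier. So the game value is 10.
Game value = 10

10


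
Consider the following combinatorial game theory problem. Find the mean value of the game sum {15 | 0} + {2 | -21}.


G1 = {15 | 0}, G2 = {2 | -21}
Each is a switch {a | b} with numbers a > b; its mean value is (a + b)/2, and mean value is additive over game sums: m(G1 + G2) = m(G1) + m(G2).
Mean of G1 = (15 + (0))/2 = 15/2 = 15/2
Mean of G2 = (2 + (-21))/2 = -19/2 = -19/2
Mean of G1 + G2 = 15/2 + -19/2 = -2

-2


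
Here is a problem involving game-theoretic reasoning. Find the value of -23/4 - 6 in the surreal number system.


x = -23/4, y = 6
Converting to common denominator: 4
x = -23/4, y = 24/4
x - y = -23/4 - 6 = -47/4

-47/4


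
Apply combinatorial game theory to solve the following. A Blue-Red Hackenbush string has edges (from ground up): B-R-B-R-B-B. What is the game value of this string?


Edges (from ground): B-R-B-R-B-B
By Berlekamp's sign-expansion rule, a Blue-Red Hackenbush stalk has the value of the surreal number whose sign sequence is the edge sequence with B -> + and R -> -.
Sign sequence: +-+-++
Trace the sign expansion in the surreal number tree, starting from 0:
Edge 1: B (sign +) -> bounds (0, +inf), value = 1
Edge 2: R (sign -) -> bounds (0, 1), value = 1/2
Edge 3: B (sign +) -> bounds (1/2, 1), value = 3/4
Edge 4: R (sign -) -> bounds (1/2, 3/4), value = 5/8
Edge 5: B (sign +) -> bounds (5/8, 3/4), value = 11/16
Edge 6: B (sign +) -> bounds (11/16, 3/4), value = 23/32
Game value = 23/32

23/32


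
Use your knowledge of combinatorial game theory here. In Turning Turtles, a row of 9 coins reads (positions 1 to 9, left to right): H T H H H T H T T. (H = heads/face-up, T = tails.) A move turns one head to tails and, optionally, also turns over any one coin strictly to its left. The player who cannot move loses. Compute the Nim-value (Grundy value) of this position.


Coins: H T H H H T H T T
Key fact: a single head at position k behaves exactly like a Nim heap of size k (turning it to T and optionally flipping a coin at j < k corresponds to moving the heap from k to j, or to 0), and heads combine as a disjunctive sum (two heads at the same place would cancel, matching j XOR j = 0). So the Nim-value is the XOR of the 1-indexed positions of the heads.
Face-up positions (1-indexed): [1, 3, 4, 5, 7]
XOR 0 with 1: 0 XOR 1 = 1
XOR 1 with 3: 1 XOR 3 = 2
XOR 2 with 4: 2 XOR 4 = 6
XOR 6 with 5: 6 XOR 5 = 3
XOR 3 with 7: 3 XOR 7 = 4
Nim-value = 4

4


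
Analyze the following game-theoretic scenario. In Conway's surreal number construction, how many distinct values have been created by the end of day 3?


Day 0: {|} = 0 is born. Count = 1.
Day n: the number of surreal numbers born by day n is 2^(n+1) - 1.
By day 0: 2^1 - 1 = 1
By day 1: 2^2 - 1 = 3
By day 2: 2^3 - 1 = 7
By day 3: 2^4 - 1 = 15
By day 3: 15 surreal numbers.

15


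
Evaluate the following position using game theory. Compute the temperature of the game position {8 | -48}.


The game is {8 | -48}, a switch {a | b} with numbers a > b.
Cooling {a | b} by t gives {a - t | b + t}, which stops being hot when a - t = b + t, i.e. at t = (a - b)/2. So the temperature of a switch is (a - b)/2.
Temperature = (Left option - Right option) / 2
= (8 - (-48)) / 2
= 56 / 2
= 28

28


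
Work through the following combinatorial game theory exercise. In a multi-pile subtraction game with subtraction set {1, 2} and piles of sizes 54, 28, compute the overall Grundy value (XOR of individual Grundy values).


Subtraction set: {1, 2}
For this subtraction set, G(n) = n mod 3 (period = max + 1 = 3).
Pile 1 (size 54): G(54) = 54 mod 3 = 0
Pile 2 (size 28): G(28) = 28 mod 3 = 1
Total Grundy value = XOR of all: 0 XOR 1 = 1

1


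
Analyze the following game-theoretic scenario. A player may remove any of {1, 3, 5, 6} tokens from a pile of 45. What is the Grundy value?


The subtraction set is S = {1, 3, 5, 6}.
G(k) = mex{ G(k - s) : s in S, s <= k }. We compute iteratively: G(0) = 0.
G(1) = mex({0}) = 1
G(2) = mex({1}) = 0
G(3) = mex({0}) = 1
G(4) = mex({1}) = 0
G(5) = mex({0}) = 1
G(6) = mex({0, 1}) = 2
G(7) = mex({0, 1, 2}) = 3
G(8) = mex({0, 1, 3}) = 2
G(9) = mex({0, 1, 2}) = 3
G(10) = mex({0, 1, 3}) = 2
G(11) = mex({1, 2}) = 0
G(12) = mex({0, 2, 3}) = 1
G(13) = mex({1, 2, 3}) = 0
G(14) = mex({0, 2, 3}) = 1
G(15) = mex({1, 2, 3}) = 0
G(16) = mex({0, 2}) = 1
Observe that G(11)..G(16) = 0, 1, 0, 1, 0, 1 repeats G(0)..G(5) = 0, 1, 0, 1, 0, 1.
For k >= max(S) = 6, G(k) is determined by the previous 6 values G(k-6)..G(k-1); a window of 6 consecutive values has recurred shifted by 11, so by induction G(k + 11) = G(k) for all k >= 0: the sequence is periodic from the start with period 11.
One period: G(0..10) = 0, 1, 0, 1, 0, 1, 2, 3, 2, 3, 2.
45 mod 11 = 1, so G(45) = G(1) = 1.

1


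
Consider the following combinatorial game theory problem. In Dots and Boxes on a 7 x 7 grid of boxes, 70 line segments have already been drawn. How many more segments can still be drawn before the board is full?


Grid: 7 x 7 boxes, i.e. 8 rows and 8 columns of dots.
Horizontal edges: (rows + 1) * cols = 8 * 7 = 56
Vertical edges: rows * (cols + 1) = 7 * 8 = 56
Total edges: 56 + 56 = 112
Edges drawn: 70
Remaining: 112 - 70 = 42

42


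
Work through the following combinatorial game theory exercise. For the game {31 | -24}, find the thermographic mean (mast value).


Game = {31 | -24}, a switch {a | b} with numbers a > b.
Its thermograph has left wall a - t and right wall b + t, which meet at t = (a - b)/2, where both equal (a + b)/2. So the mast (mean value) is at (a + b)/2.
Mean = (31 + (-24))/2 = 7/2 = 7/2

7/2


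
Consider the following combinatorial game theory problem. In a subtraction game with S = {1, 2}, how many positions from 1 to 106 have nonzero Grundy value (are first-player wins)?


Subtraction set S = {1, 2}, so G(n) = n mod 3.
G(n) = 0 when n is a multiple of 3.
Multiples of 3 in [1, 106]: 35
N-positions (nonzero Grundy) = 106 - 35 = 71

71


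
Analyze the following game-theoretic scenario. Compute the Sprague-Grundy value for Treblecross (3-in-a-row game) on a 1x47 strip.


Treblecross: place X on empty cells; 3-in-a-row wins.
Playing within two cells of an existing X lets the opponent win at once, so sensible play treats the cells i-2..i+2 around each X as dead. The player left with no safe cell loses, so this is a normal-play take-away game on strips of safe cells.
Placing X at cell i (0-indexed) of a strip of k safe cells leaves independent strips of sizes max(0, i-2) and max(0, k-i-3). Hence G(k) = mex{ G(max(0,i-2)) XOR G(max(0,k-i-3)) : 0 <= i < k }, with G(0) = 0.
G(1): splits (0,0):0^0=0 -> mex({0}) = 1
G(2): splits (0,0):0^0=0 -> mex({0}) = 1
G(3): splits (0,0):0^0=0 -> mex({0}) = 1
G(4): splits (0,1):0^1=1 (0,0):0^0=0 -> mex({0, 1}) = 2
G(5): splits (0,2):0^1=1 (0,1):0^1=1 (0,0):0^0=0 -> mex({0, 1}) = 2
G(6) = mex({1}) = 0
G(7) = mex({0, 1, 2}) = 3
G(8) = mex({0, 1, 2}) = 3
G(9) = mex({0, 2}) = 1
G(10) = mex({0, 2, 3}) = 1
G(11) = mex({0, 3}) = 1
G(12) = mex({1, 3}) = 0
G(13) = mex({0, 1, 2, 3}) = 4
G(14) = mex({0, 1, 2}) = 3
G(15) = mex({0, 1, 2}) = 3
G(16) = mex({0, 1, 2, 4}) = 3
G(17) = mex({0, 1, 3, 4}) = 2
G(18) = mex({0, 1, 3, 4}) = 2
G(19) = mex({0, 1, 3, 5}) = 2
G(20) = mex({0, 1, 2, 3, 5}) = 4
G(21) = mex({0, 1, 2, 3, 5}) = 4
G(22) = mex({1, 2, 6}) = 0
G(23) = mex({0, 1, 2, 3, 4, 6}) = 5
G(24) = mex({0, 1, 2, 3, 4}) = 5
G(25) = mex({0, 1, 3, 4, 7}) = 2
G(26) = mex({0, 1, 3, 4, 5, 7}) = 2
G(27) = mex({0, 1, 3, 5}) = 2
G(28) = mex({0, 1, 2, 5}) = 3
G(29) = mex({0, 1, 2, 4, 5, 6}) = 3
G(30) = mex({1, 2, 4, 6}) = 0
G(31) = mex({0, 1, 2, 3, 4, 6}) = 5
G(32) = mex({1, 2, 3, 4, 7}) = 0
G(33) = mex({0, 3, 7}) = 1
G(34) = mex({0, 2, 3, 5, 7}) = 1
G(35) = mex({0, 2, 3, 5, 6}) = 1
G(36) = mex({0, 1, 2, 5, 6}) = 3
G(37) = mex({0, 1, 2, 4, 5, 6}) = 3
G(38) = mex({0, 1, 2, 4}) = 3
G(39) = mex({0, 1, 2, 3, 4, 7}) = 5
G(40) = mex({0, 1, 2, 3, 4, 5, 7}) = 6
G(41) = mex({0, 1, 2, 3, 5, 7}) = 4
G(42) = mex({0, 1, 2, 3, 5, 6, 7}) = 4
G(43) = mex({0, 2, 3, 5, 6}) = 1
G(44) = mex({1, 2, 3, 4, 5, 6}) = 0
G(45) = mex({0, 1, 2, 3, 4, 6, 7}) = 5
G(46) = mex({0, 1, 2, 3, 4, 7}) = 5
G(47) = mex({0, 1, 2, 3, 4, 5, 7}) = 6
Therefore G(47) = 6.

6


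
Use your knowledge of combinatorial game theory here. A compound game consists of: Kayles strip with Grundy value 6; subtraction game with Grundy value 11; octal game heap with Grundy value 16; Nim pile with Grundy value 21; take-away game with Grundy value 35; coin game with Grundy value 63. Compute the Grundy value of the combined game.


By the Sprague-Grundy theorem, the Grundy value of a sum of games is the XOR of individual Grundy values.
Kayles strip: Grundy value = 6. Running XOR: 0 XOR 6 = 6
subtraction game: Grundy value = 11. Running XOR: 6 XOR 11 = 13
octal game heap: Grundy value = 16. Running XOR: 13 XOR 16 = 29
Nim pile: Grundy value = 21. Running XOR: 29 XOR 21 = 8
take-away game: Grundy value = 35. Running XOR: 8 XOR 35 = 43
coin game: Grundy value = 63. Running XOR: 43 XOR 63 = 20
The combined Grundy value is 20.

20


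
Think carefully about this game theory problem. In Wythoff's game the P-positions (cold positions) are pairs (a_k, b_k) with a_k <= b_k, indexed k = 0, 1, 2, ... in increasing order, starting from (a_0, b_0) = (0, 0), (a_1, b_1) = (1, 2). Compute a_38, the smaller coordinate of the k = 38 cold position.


By Wythoff's theorem, a_k = floor(k * phi) and b_k = floor(k * phi^2) = a_k + k, where phi = (1 + sqrt(5))/2 is the golden ratio.
phi = (1 + sqrt(5))/2 = 1.618034
k = 38
k * phi = 38 * 1.618034 = 61.485292
a_38 = floor(k * phi) = 61

61


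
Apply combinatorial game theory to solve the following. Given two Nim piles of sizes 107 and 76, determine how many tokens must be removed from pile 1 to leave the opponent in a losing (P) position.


Piles: 107 and 76
Current XOR: 107 XOR 76 = 39 (non-zero, so this is an N-position).
To make the XOR zero, we need to find a move that balances the piles.
For pile 1 (size 107): target = 107 XOR 39 = 76
We reduce pile 1 from 107 to 76.
Tokens removed: 107 - 76 = 31
Verification: 76 XOR 76 = 0

31


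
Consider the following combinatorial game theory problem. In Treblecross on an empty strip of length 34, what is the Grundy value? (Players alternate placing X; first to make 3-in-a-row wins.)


Treblecross: place X on empty cells; 3-in-a-row wins.
Playing within two cells of an existing X lets the opponent win at once, so sensible play treats the cells i-2..i+2 around each X as dead. The player left with no safe cell loses, so this is a normal-play take-away game on strips of safe cells.
Placing X at cell i (0-indexed) of a strip of k safe cells leaves independent strips of sizes max(0, i-2) and max(0, k-i-3). Hence G(k) = mex{ G(max(0,i-2)) XOR G(max(0,k-i-3)) : 0 <= i < k }, with G(0) = 0.
G(1): splits (0,0):0^0=0 -> mex({0}) = 1
G(2): splits (0,0):0^0=0 -> mex({0}) = 1
G(3): splits (0,0):0^0=0 -> mex({0}) = 1
G(4): splits (0,1):0^1=1 (0,0):0^0=0 -> mex({0, 1}) = 2
G(5): splits (0,2):0^1=1 (0,1):0^1=1 (0,0):0^0=0 -> mex({0, 1}) = 2
G(6) = mex({1}) = 0
G(7) = mex({0, 1, 2}) = 3
G(8) = mex({0, 1, 2}) = 3
G(9) = mex({0, 2}) = 1
G(10) = mex({0, 2, 3}) = 1
G(11) = mex({0, 3}) = 1
G(12) = mex({1, 3}) = 0
G(13) = mex({0, 1, 2, 3}) = 4
G(14) = mex({0, 1, 2}) = 3
G(15) = mex({0, 1, 2}) = 3
G(16) = mex({0, 1, 2, 4}) = 3
G(17) = mex({0, 1, 3, 4}) = 2
G(18) = mex({0, 1, 3, 4}) = 2
G(19) = mex({0, 1, 3, 5}) = 2
G(20) = mex({0, 1, 2, 3, 5}) = 4
G(21) = mex({0, 1, 2, 3, 5}) = 4
G(22) = mex({1, 2, 6}) = 0
G(23) = mex({0, 1, 2, 3, 4, 6}) = 5
G(24) = mex({0, 1, 2, 3, 4}) = 5
G(25) = mex({0, 1, 3, 4, 7}) = 2
G(26) = mex({0, 1, 3, 4, 5, 7}) = 2
G(27) = mex({0, 1, 3, 5}) = 2
G(28) = mex({0, 1, 2, 5}) = 3
G(29) = mex({0, 1, 2, 4, 5, 6}) = 3
G(30) = mex({1, 2, 4, 6}) = 0
G(31) = mex({0, 1, 2, 3, 4, 6}) = 5
G(32) = mex({1, 2, 3, 4, 7}) = 0
G(33) = mex({0, 3, 7}) = 1
G(34) = mex({0, 2, 3, 5, 7}) = 1
Therefore G(34) = 1.

1


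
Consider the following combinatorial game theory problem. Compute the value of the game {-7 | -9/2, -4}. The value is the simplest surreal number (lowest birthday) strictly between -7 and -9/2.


Left options: {-7}, max = -7
Right options: {-9/2, -4}, min = -9/2
All options are numbers and max(Left) < min(Right), so by the simplicity theorem the value is the simplest (earliest-born) number strictly between -7 and -9/2.
Integers -6 through -5 all lie strictly between -7 and -9/2.
Among integers, the simplest (lowest birthday = smallest |n|; 0 is born on day 0, +-n on day n) is -5.
No non-integer in the interval can be simpler: if x is a non-integer in the interval, then floor(x) or ceil(x) also lies in the interval (the interval contains an integer), and both are proper prefixes of x's sign expansion, i.e. born earlier. So the game value is -5.
Game value = -5

-5


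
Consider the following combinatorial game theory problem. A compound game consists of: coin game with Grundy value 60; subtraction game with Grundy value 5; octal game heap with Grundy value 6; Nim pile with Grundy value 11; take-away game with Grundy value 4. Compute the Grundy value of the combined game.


By the Sprague-Grundy theorem, the Grundy value of a sum of games is the XOR of individual Grundy values.
coin game: Grundy value = 60. Running XOR: 0 XOR 60 = 60
subtraction game: Grundy value = 5. Running XOR: 60 XOR 5 = 57
octal game heap: Grundy value = 6. Running XOR: 57 XOR 6 = 63
Nim pile: Grundy value = 11. Running XOR: 63 XOR 11 = 52
take-away game: Grundy value = 4. Running XOR: 52 XOR 4 = 48
The combined Grundy value is 48.

48


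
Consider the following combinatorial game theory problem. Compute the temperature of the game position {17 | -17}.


The game is {17 | -17}, a switch {a | b} with numbers a > b.
Cooling {a | b} by t gives {a - t | b + t}, which stops being hot when a - t = b + t, i.e. at t = (a - b)/2. So the temperature of a switch is (a - b)/2.
Temperature = (Left option - Right option) / 2
= (17 - (-17)) / 2
= 34 / 2
= 17

17


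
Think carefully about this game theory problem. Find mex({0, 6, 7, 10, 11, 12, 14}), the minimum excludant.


Set = {0, 6, 7, 10, 11, 12, 14}
0 is in the set.
1 is NOT in the set. This is the mex.
mex = 1

1


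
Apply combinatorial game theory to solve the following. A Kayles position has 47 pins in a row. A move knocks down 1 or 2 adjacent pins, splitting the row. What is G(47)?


Kayles: a move removes 1 or 2 adjacent pins from a contiguous row.
Removing pins from a row of k leaves two independent rows (a, b) with a + b = k - 1 (one pin) or a + b = k - 2 (two pins); an end removal gives a = 0.
By Sprague-Grundy, G(k) = mex{ G(a) XOR G(b) } over all these splits. G(0) = 0.
G(1): splits (0,0):0^0=0 -> mex({0}) = 1
G(2): splits (0,1):0^1=1 (0,0):0^0=0 -> mex({0, 1}) = 2
G(3): splits (0,2):0^2=2 (1,1):1^1=0 (0,1):0^1=1 -> mex({0, 1, 2}) = 3
G(4): splits (0,3):0^3=3 (1,2):1^2=3 (0,2):0^2=2 (1,1):1^1=0 -> mex({0, 2, 3}) = 1
G(5): splits (0,4):0^1=1 (1,3):1^3=2 (2,2):2^2=0 (0,3):0^3=3 (1,2):1^2=3 -> mex({0, 1, 2, 3}) = 4
G(6) = mex({0, 1, 2, 4}) = 3
G(7) = mex({0, 1, 3, 4, 5}) = 2
G(8) = mex({0, 2, 3, 5, 6}) = 1
G(9) = mex({0, 1, 2, 3, 6, 7}) = 4
G(10) = mex({0, 1, 3, 4, 5, 7}) = 2
G(11) = mex({0, 1, 2, 3, 4, 5}) = 6
G(12) = mex({0, 1, 2, 3, 5, 6, 7}) = 4
G(13) = mex({0, 2, 3, 4, 6, 7}) = 1
G(14) = mex({0, 1, 4, 5, 6, 7}) = 2
G(15) = mex({0, 1, 2, 3, 4, 5, 6}) = 7
G(16) = mex({0, 2, 3, 5, 6, 7}) = 1
G(17) = mex({0, 1, 2, 3, 5, 6, 7}) = 4
G(18) = mex({0, 1, 2, 4, 5, 6}) = 3
G(19) = mex({0, 1, 3, 4, 5, 7}) = 2
G(20) = mex({0, 2, 3, 4, 5, 6, 7}) = 1
G(21) = mex({0, 1, 2, 3, 5, 6, 7}) = 4
G(22) = mex({0, 1, 2, 3, 4, 5, 7}) = 6
G(23) = mex({0, 1, 2, 3, 4, 5, 6}) = 7
G(24) = mex({0, 1, 2, 3, 5, 6, 7}) = 4
G(25) = mex({0, 2, 3, 4, 6, 7}) = 1
G(26) = mex({0, 1, 3, 4, 5, 6, 7}) = 2
G(27) = mex({0, 1, 2, 3, 4, 5, 6, 7}) = 8
G(28) = mex({0, 1, 2, 3, 4, 6, 7, 8}) = 5
G(29) = mex({0, 1, 2, 3, 5, 6, 7, 8, 9}) = 4
G(30) = mex({0, 1, 2, 3, 4, 5, 6, 9, 10}) = 7
G(31) = mex({0, 1, 3, 4, 5, 7, 10, 11}) = 2
G(32) = mex({0, 2, 3, 4, 5, 6, 7, 9, 11}) = 1
G(33) = mex({0, 1, 2, 3, 4, 5, 6, 7, 9, 12}) = 8
G(34) = mex({0, 1, 2, 3, 4, 5, 7, 8, 11, 12}) = 6
G(35) = mex({0, 1, 2, 3, 4, 5, 6, 8, 9, 10, 11}) = 7
G(36) = mex({0, 1, 2, 3, 5, 6, 7, 9, 10}) = 4
G(37) = mex({0, 2, 3, 4, 6, 7, 9, 10, 11, 12}) = 1
G(38) = mex({0, 1, 3, 4, 5, 6, 7, 9, 10, 11, 12}) = 2
G(39) = mex({0, 1, 2, 4, 5, 6, 7, 9, 10, 12, 14}) = 3
G(40) = mex({0, 2, 3, 4, 6, 7, 11, 12, 14}) = 1
G(41) = mex({0, 1, 2, 3, 5, 6, 7, 9, 10, 11, 12}) = 4
G(42) = mex({0, 1, 2, 3, 4, 5, 6, 9, 10}) = 7
G(43) = mex({0, 1, 3, 4, 5, 7, 9, 10, 12, 15}) = 2
G(44) = mex({0, 2, 3, 4, 5, 6, 7, 9, 10, 12, 15}) = 1
G(45) = mex({0, 1, 2, 3, 4, 5, 6, 7, 9, 10, 12, 14}) = 8
G(46) = mex({0, 1, 3, 4, 5, 7, 8, 11, 12, 14}) = 2
G(47) = mex({0, 1, 2, 3, 4, 5, 6, 8, 9, 10, 11, 12}) = 7
Therefore G(47) = 7.

7


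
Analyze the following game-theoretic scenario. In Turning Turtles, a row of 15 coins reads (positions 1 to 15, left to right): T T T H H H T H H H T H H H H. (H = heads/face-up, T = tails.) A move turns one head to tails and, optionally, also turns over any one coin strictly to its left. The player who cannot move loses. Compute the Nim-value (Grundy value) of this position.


Coins: T T T H H H T H H H T H H H H
Key fact: a single head at position k behaves exactly like a Nim heap of size k (turning it to T and optionally flipping a coin at j < k corresponds to moving the heap from k to j, or to 0), and heads combine as a disjunctive sum (two heads at the same place would cancel, matching j XOR j = 0). So the Nim-value is the XOR of the 1-indexed positions of the heads.
Face-up positions (1-indexed): [4, 5, 6, 8, 9, 10, 12, 13, 14, 15]
XOR 0 with 4: 0 XOR 4 = 4
XOR 4 with 5: 4 XOR 5 = 1
XOR 1 with 6: 1 XOR 6 = 7
XOR 7 with 8: 7 XOR 8 = 15
XOR 15 with 9: 15 XOR 9 = 6
XOR 6 with 10: 6 XOR 10 = 12
XOR 12 with 12: 12 XOR 12 = 0
XOR 0 with 13: 0 XOR 13 = 13
XOR 13 with 14: 13 XOR 14 = 3
XOR 3 with 15: 3 XOR 15 = 12
Nim-value = 12

12


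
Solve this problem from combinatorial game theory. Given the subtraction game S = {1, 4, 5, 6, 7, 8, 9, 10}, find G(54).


The subtraction set is S = {1, 4, 5, 6, 7, 8, 9, 10}.
G(k) = mex{ G(k - s) : s in S, s <= k }. We compute iteratively: G(0) = 0.
G(1) = mex({0}) = 1
G(2) = mex({1}) = 0
G(3) = mex({0}) = 1
G(4) = mex({0, 1}) = 2
G(5) = mex({0, 1, 2}) = 3
G(6) = mex({0, 1, 3}) = 2
G(7) = mex({0, 1, 2}) = 3
G(8) = mex({0, 1, 2, 3}) = 4
G(9) = mex({0, 1, 2, 3, 4}) = 5
G(10) = mex({0, 1, 2, 3, 5}) = 4
G(11) = mex({0, 1, 2, 3, 4}) = 5
G(12) = mex({0, 1, 2, 3, 4, 5}) = 6
G(13) = mex({1, 2, 3, 4, 5, 6}) = 0
G(14) = mex({0, 2, 3, 4, 5}) = 1
G(15) = mex({1, 2, 3, 4, 5}) = 0
G(16) = mex({0, 2, 3, 4, 5, 6}) = 1
G(17) = mex({0, 1, 3, 4, 5, 6}) = 2
G(18) = mex({0, 1, 2, 4, 5, 6}) = 3
G(19) = mex({0, 1, 3, 4, 5, 6}) = 2
G(20) = mex({0, 1, 2, 4, 5, 6}) = 3
G(21) = mex({0, 1, 2, 3, 5, 6}) = 4
G(22) = mex({0, 1, 2, 3, 4, 6}) = 5
Observe that G(13)..G(22) = 0, 1, 0, 1, 2, 3, 2, 3, 4, 5 repeats G(0)..G(9) = 0, 1, 0, 1, 2, 3, 2, 3, 4, 5.
For k >= max(S) = 10, G(k) is determined by the previous 10 values G(k-10)..G(k-1); a window of 10 consecutive values has recurred shifted by 13, so by induction G(k + 13) = G(k) for all k >= 0: the sequence is periodic from the start with period 13.
One period: G(0..12) = 0, 1, 0, 1, 2, 3, 2, 3, 4, 5, 4, 5, 6.
54 mod 13 = 2, so G(54) = G(2) = 0.

0


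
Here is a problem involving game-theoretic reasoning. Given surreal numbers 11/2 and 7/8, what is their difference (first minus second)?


x = 11/2, y = 7/8
Converting to common denominator: 8
x = 44/8, y = 7/8
x - y = 11/2 - 7/8 = 37/8

37/8


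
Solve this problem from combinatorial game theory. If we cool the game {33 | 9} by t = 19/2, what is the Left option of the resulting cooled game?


Original game: {33 | 9} (a switch {a | b} with a > b).
Cooling by t (for t below the temperature (a - b)/2 = 12) taxes each move by t: {a | b} cooled by t is {a - t | b + t}.
Cooling amount: t = 19/2
Cooled Left option: 33 - 19/2 = 47/2
Cooled Right option: 9 + 19/2 = 37/2
Cooled game: {47/2 | 37/2}
Left option = 47/2

47/2


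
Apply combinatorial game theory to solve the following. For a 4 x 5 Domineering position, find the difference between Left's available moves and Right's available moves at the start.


Board is 4 x 5 (rows x cols).
Left (vertical) placements: (rows-1) * cols = 3 * 5 = 15
Right (horizontal) placements: rows * (cols-1) = 4 * 4 = 16
Advantage = Left - Right = 15 - 16 = -1

-1


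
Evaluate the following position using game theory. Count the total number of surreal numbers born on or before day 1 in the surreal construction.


Day 0: {|} = 0 is born. Count = 1.
Day n: the number of surreal numbers born by day n is 2^(n+1) - 1.
By day 0: 2^1 - 1 = 1
By day 1: 2^2 - 1 = 3
By day 1: 3 surreal numbers.

3


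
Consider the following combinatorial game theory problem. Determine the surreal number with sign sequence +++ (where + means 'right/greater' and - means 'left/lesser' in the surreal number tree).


Sign expansion: +++
Rule: track bounds (lo, hi), initially (-inf, +inf). On '+', the current value becomes lo and we move to the simplest number in (value, hi): value + 1 if hi = +inf, otherwise the midpoint (value + hi)/2. On '-', the current value becomes hi and we move to value - 1 if lo = -inf, otherwise the midpoint (lo + value)/2.
Start at 0.
Step 1: sign = +, move right. Bounds: (0, +inf). Value = 1
Step 2: sign = +, move right. Bounds: (1, +inf). Value = 2
Step 3: sign = +, move right. Bounds: (2, +inf). Value = 3
The surreal number with sign expansion +++ is 3.

3


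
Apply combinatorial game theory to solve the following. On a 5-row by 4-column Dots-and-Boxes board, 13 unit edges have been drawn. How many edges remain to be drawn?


Grid: 5 x 4 boxes, i.e. 6 rows and 5 columns of dots.
Horizontal edges: (rows + 1) * cols = 6 * 4 = 24
Vertical edges: rows * (cols + 1) = 5 * 5 = 25
Total edges: 24 + 25 = 49
Edges drawn: 13
Remaining: 49 - 13 = 36

36


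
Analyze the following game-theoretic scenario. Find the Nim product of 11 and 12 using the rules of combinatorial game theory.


Nim multiplication is bilinear over XOR: (u XOR v) * w = (u*w) XOR (v*w).
So we split each operand into its bit components and XOR the pairwise Nim products.
11 = 1 + 2 + 8 (as XOR of powers of 2).
12 = 4 + 8 (as XOR of powers of 2).
Using the standard Nim-product table on single bits:
  2*2 = 3,   2*4 = 8,   2*8 = 12,
  4*4 = 6,   4*8 = 11,  8*8 = 13,
and  1*x = x (identity), k*l = l*k (commutative).
Pairwise Nim products:
  1 * 4 = 4
  1 * 8 = 8
  2 * 4 = 8
  2 * 8 = 12
  8 * 4 = 11
  8 * 8 = 13
XOR them: 4 XOR 8 XOR 8 XOR 12 XOR 11 XOR 13 = 14.
Result: 11 * 12 = 14 (in Nim).

14


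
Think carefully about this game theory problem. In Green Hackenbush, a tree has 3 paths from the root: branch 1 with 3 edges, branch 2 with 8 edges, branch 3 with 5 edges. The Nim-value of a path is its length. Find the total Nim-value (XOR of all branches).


The tree has 3 branches from the ground vertex.
In Green Hackenbush, the Nim-value of a simple path of length k is k.
Branch 1: length 3, Nim-value = 3
Branch 2: length 8, Nim-value = 8
Branch 3: length 5, Nim-value = 5
Total Nim-value = XOR of all branch values:
0 XOR 3 = 3
3 XOR 8 = 11
11 XOR 5 = 14
Nim-value of the tree = 14

14


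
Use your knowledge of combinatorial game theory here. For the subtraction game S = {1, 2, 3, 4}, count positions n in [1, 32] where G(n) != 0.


Subtraction set S = {1, 2, 3, 4}, so G(n) = n mod 5.
G(n) = 0 when n is a multiple of 5.
Multiples of 5 in [1, 32]: 6
N-positions (nonzero Grundy) = 32 - 6 = 26

26


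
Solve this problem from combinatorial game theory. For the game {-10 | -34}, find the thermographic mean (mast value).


Game = {-10 | -34}, a switch {a | b} with numbers a > b.
Its thermograph has left wall a - t and right wall b + t, which meet at t = (a - b)/2, where both equal (a + b)/2. So the mast (mean value) is at (a + b)/2.
Mean = (-10 + (-34))/2 = -44/2 = -22

-22


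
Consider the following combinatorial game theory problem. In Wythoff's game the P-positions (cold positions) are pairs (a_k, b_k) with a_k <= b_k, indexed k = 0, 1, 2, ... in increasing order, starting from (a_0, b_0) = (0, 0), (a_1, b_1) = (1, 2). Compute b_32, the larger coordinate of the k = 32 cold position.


By Wythoff's theorem, a_k = floor(k * phi) and b_k = floor(k * phi^2) = a_k + k, where phi = (1 + sqrt(5))/2 is the golden ratio.
phi = (1 + sqrt(5))/2 = 1.618034
phi^2 = phi + 1 = 2.618034
k = 32
k * phi^2 = 32 * 2.618034 = 83.777088
b_32 = floor(k * phi^2) = 83 (check: a_32 + k = 51 + 32 = 83)

83


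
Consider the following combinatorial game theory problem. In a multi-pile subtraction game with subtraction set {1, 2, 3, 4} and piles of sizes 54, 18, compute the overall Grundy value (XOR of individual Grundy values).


Subtraction set: {1, 2, 3, 4}
For this subtraction set, G(n) = n mod 5 (period = max + 1 = 5).
Pile 1 (size 54): G(54) = 54 mod 5 = 4
Pile 2 (size 18): G(18) = 18 mod 5 = 3
Total Grundy value = XOR of all: 4 XOR 3 = 7

7


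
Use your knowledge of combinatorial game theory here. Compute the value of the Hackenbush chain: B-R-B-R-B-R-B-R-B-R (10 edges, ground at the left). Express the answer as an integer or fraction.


Edges (from ground): B-R-B-R-B-R-B-R-B-R
By Berlekamp's sign-expansion rule, a Blue-Red Hackenbush stalk has the value of the surreal number whose sign sequence is the edge sequence with B -> + and R -> -.
Sign sequence: +-+-+-+-+-
Trace the sign expansion in the surreal number tree, starting from 0:
Edge 1: B (sign +) -> bounds (0, +inf), value = 1
Edge 2: R (sign -) -> bounds (0, 1), value = 1/2
Edge 3: B (sign +) -> bounds (1/2, 1), value = 3/4
Edge 4: R (sign -) -> bounds (1/2, 3/4), value = 5/8
Edge 5: B (sign +) -> bounds (5/8, 3/4), value = 11/16
Edge 6: R (sign -) -> bounds (5/8, 11/16), value = 21/32
Edge 7: B (sign +) -> bounds (21/32, 11/16), value = 43/64
Edge 8: R (sign -) -> bounds (21/32, 43/64), value = 85/128
Edge 9: B (sign +) -> bounds (85/128, 43/64), value = 171/256
Edge 10: R (sign -) -> bounds (85/128, 171/256), value = 341/512
Game value = 341/512

341/512


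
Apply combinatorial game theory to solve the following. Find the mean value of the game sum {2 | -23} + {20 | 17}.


G1 = {2 | -23}, G2 = {20 | 17}
Each is a switch {a | b} with numbers a > b; its mean value is (a + b)/2, and mean value is additive over game sums: m(G1 + G2) = m(G1) + m(G2).
Mean of G1 = (2 + (-23))/2 = -21/2 = -21/2
Mean of G2 = (20 + (17))/2 = 37/2 = 37/2
Mean of G1 + G2 = -21/2 + 37/2 = 8

8


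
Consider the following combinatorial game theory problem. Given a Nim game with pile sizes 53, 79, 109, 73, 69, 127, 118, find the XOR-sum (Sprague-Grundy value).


We need the XOR (exclusive or) of all pile sizes.
After XOR-ing pile 1 (size 53): 0 XOR 53 = 53
After XOR-ing pile 2 (size 79): 53 XOR 79 = 122
After XOR-ing pile 3 (size 109): 122 XOR 109 = 23
After XOR-ing pile 4 (size 73): 23 XOR 73 = 94
After XOR-ing pile 5 (size 69): 94 XOR 69 = 27
After XOR-ing pile 6 (size 127): 27 XOR 127 = 100
After XOR-ing pile 7 (size 118): 100 XOR 118 = 18
The Nim-value of this position is 18.

18


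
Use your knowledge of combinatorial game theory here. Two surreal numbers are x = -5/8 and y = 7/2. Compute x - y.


x = -5/8, y = 7/2
Converting to common denominator: 8
x = -5/8, y = 28/8
x - y = -5/8 - 7/2 = -33/8

-33/8


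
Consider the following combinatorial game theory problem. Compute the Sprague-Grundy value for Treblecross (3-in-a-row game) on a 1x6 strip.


Treblecross: place X on empty cells; 3-in-a-row wins.
Playing within two cells of an existing X lets the opponent win at once, so sensible play treats the cells i-2..i+2 around each X as dead. The player left with no safe cell loses, so this is a normal-play take-away game on strips of safe cells.
Placing X at cell i (0-indexed) of a strip of k safe cells leaves independent strips of sizes max(0, i-2) and max(0, k-i-3). Hence G(k) = mex{ G(max(0,i-2)) XOR G(max(0,k-i-3)) : 0 <= i < k }, with G(0) = 0.
G(1): splits (0,0):0^0=0 -> mex({0}) = 1
G(2): splits (0,0):0^0=0 -> mex({0}) = 1
G(3): splits (0,0):0^0=0 -> mex({0}) = 1
G(4): splits (0,1):0^1=1 (0,0):0^0=0 -> mex({0, 1}) = 2
G(5): splits (0,2):0^1=1 (0,1):0^1=1 (0,0):0^0=0 -> mex({0, 1}) = 2
G(6) = mex({1}) = 0
Therefore G(6) = 0.

0


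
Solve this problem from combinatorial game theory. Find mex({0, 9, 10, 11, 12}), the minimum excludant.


Set = {0, 9, 10, 11, 12}
0 is in the set.
1 is NOT in the set. This is the mex.
mex = 1

1


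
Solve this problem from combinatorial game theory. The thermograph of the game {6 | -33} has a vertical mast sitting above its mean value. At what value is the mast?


Game = {6 | -33}, a switch {a | b} with numbers a > b.
Its thermograph has left wall a - t and right wall b + t, which meet at t = (a - b)/2, where both equal (a + b)/2. So the mast (mean value) is at (a + b)/2.
Mean = (6 + (-33))/2 = -27/2 = -27/2

-27/2


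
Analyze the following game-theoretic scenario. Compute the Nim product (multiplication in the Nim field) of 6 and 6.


Nim multiplication is bilinear over XOR: (u XOR v) * w = (u*w) XOR (v*w).
So we split each operand into its bit components and XOR the pairwise Nim products.
6 = 2 + 4 (as XOR of powers of 2).
6 = 2 + 4 (as XOR of powers of 2).
Using the standard Nim-product table on single bits:
  2*2 = 3,   2*4 = 8,   2*8 = 12,
  4*4 = 6,   4*8 = 11,  8*8 = 13,
and  1*x = x (identity), k*l = l*k (commutative).
Pairwise Nim products:
  2 * 2 = 3
  2 * 4 = 8
  4 * 2 = 8
  4 * 4 = 6
XOR them: 3 XOR 8 XOR 8 XOR 6 = 5.
Result: 6 * 6 = 5 (in Nim).

5


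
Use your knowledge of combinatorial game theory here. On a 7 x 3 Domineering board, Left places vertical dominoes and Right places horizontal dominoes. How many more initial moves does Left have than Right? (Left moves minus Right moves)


Board is 7 x 3 (rows x cols).
Left (vertical) placements: (rows-1) * cols = 6 * 3 = 18
Right (horizontal) placements: rows * (cols-1) = 7 * 2 = 14
Advantage = Left - Right = 18 - 14 = 4

4


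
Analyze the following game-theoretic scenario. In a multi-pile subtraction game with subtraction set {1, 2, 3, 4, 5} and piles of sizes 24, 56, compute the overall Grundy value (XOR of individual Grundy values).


Subtraction set: {1, 2, 3, 4, 5}
For this subtraction set, G(n) = n mod 6 (period = max + 1 = 6).
Pile 1 (size 24): G(24) = 24 mod 6 = 0
Pile 2 (size 56): G(56) = 56 mod 6 = 2
Total Grundy value = XOR of all: 0 XOR 2 = 2

2


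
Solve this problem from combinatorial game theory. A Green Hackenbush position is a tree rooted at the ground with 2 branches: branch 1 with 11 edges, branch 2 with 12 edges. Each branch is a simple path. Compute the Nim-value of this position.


The tree has 2 branches from the ground vertex.
In Green Hackenbush, the Nim-value of a simple path of length k is k.
Branch 1: length 11, Nim-value = 11
Branch 2: length 12, Nim-value = 12
Total Nim-value = XOR of all branch values:
0 XOR 11 = 11
11 XOR 12 = 7
Nim-value of the tree = 7

7


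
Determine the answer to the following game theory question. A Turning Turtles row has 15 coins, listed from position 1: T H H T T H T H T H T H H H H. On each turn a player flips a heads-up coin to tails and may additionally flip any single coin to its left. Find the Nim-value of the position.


Coins: T H H T T H T H T H T H H H H
Key fact: a single head at position k behaves exactly like a Nim heap of size k (turning it to T and optionally flipping a coin at j < k corresponds to moving the heap from k to j, or to 0), and heads combine as a disjunctive sum (two heads at the same place would cancel, matching j XOR j = 0). So the Nim-value is the XOR of the 1-indexed positions of the heads.
Face-up positions (1-indexed): [2, 3, 6, 8, 10, 12, 13, 14, 15]
XOR 0 with 2: 0 XOR 2 = 2
XOR 2 with 3: 2 XOR 3 = 1
XOR 1 with 6: 1 XOR 6 = 7
XOR 7 with 8: 7 XOR 8 = 15
XOR 15 with 10: 15 XOR 10 = 5
XOR 5 with 12: 5 XOR 12 = 9
XOR 9 with 13: 9 XOR 13 = 4
XOR 4 with 14: 4 XOR 14 = 10
XOR 10 with 15: 10 XOR 15 = 5
Nim-value = 5

5


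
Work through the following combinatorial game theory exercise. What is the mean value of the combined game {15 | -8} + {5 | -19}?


G1 = {15 | -8}, G2 = {5 | -19}
Each is a switch {a | b} with numbers a > b; its mean value is (a + b)/2, and mean value is additive over game sums: m(G1 + G2) = m(G1) + m(G2).
Mean of G1 = (15 + (-8))/2 = 7/2 = 7/2
Mean of G2 = (5 + (-19))/2 = -14/2 = -7
Mean of G1 + G2 = 7/2 + -7 = -7/2

-7/2


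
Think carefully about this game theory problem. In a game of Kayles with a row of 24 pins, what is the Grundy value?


Kayles: a move removes 1 or 2 adjacent pins from a contiguous row.
Removing pins from a row of k leaves two independent rows (a, b) with a + b = k - 1 (one pin) or a + b = k - 2 (two pins); an end removal gives a = 0.
By Sprague-Grundy, G(k) = mex{ G(a) XOR G(b) } over all these splits. G(0) = 0.
G(1): splits (0,0):0^0=0 -> mex({0}) = 1
G(2): splits (0,1):0^1=1 (0,0):0^0=0 -> mex({0, 1}) = 2
G(3): splits (0,2):0^2=2 (1,1):1^1=0 (0,1):0^1=1 -> mex({0, 1, 2}) = 3
G(4): splits (0,3):0^3=3 (1,2):1^2=3 (0,2):0^2=2 (1,1):1^1=0 -> mex({0, 2, 3}) = 1
G(5): splits (0,4):0^1=1 (1,3):1^3=2 (2,2):2^2=0 (0,3):0^3=3 (1,2):1^2=3 -> mex({0, 1, 2, 3}) = 4
G(6) = mex({0, 1, 2, 4}) = 3
G(7) = mex({0, 1, 3, 4, 5}) = 2
G(8) = mex({0, 2, 3, 5, 6}) = 1
G(9) = mex({0, 1, 2, 3, 6, 7}) = 4
G(10) = mex({0, 1, 3, 4, 5, 7}) = 2
G(11) = mex({0, 1, 2, 3, 4, 5}) = 6
G(12) = mex({0, 1, 2, 3, 5, 6, 7}) = 4
G(13) = mex({0, 2, 3, 4, 6, 7}) = 1
G(14) = mex({0, 1, 4, 5, 6, 7}) = 2
G(15) = mex({0, 1, 2, 3, 4, 5, 6}) = 7
G(16) = mex({0, 2, 3, 5, 6, 7}) = 1
G(17) = mex({0, 1, 2, 3, 5, 6, 7}) = 4
G(18) = mex({0, 1, 2, 4, 5, 6}) = 3
G(19) = mex({0, 1, 3, 4, 5, 7}) = 2
G(20) = mex({0, 2, 3, 4, 5, 6, 7}) = 1
G(21) = mex({0, 1, 2, 3, 5, 6, 7}) = 4
G(22) = mex({0, 1, 2, 3, 4, 5, 7}) = 6
G(23) = mex({0, 1, 2, 3, 4, 5, 6}) = 7
G(24) = mex({0, 1, 2, 3, 5, 6, 7}) = 4
Therefore G(24) = 4.

4


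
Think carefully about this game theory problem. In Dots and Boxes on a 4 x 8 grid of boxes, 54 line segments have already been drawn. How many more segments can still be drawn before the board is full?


Grid: 4 x 8 boxes, i.e. 5 rows and 9 columns of dots.
Horizontal edges: (rows + 1) * cols = 5 * 8 = 40
Vertical edges: rows * (cols + 1) = 4 * 9 = 36
Total edges: 40 + 36 = 76
Edges drawn: 54
Remaining: 76 - 54 = 22

22


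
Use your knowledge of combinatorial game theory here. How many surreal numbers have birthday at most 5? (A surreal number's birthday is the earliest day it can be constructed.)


Day 0: {|} = 0 is born. Count = 1.
Day n: the number of surreal numbers born by day n is 2^(n+1) - 1.
By day 0: 2^1 - 1 = 1
By day 1: 2^2 - 1 = 3
By day 2: 2^3 - 1 = 7
By day 3: 2^4 - 1 = 15
By day 4: 2^5 - 1 = 31
By day 5: 2^6 - 1 = 63
By day 5: 63 surreal numbers.

63


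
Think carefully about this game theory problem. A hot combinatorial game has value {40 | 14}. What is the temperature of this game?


The game is {40 | 14}, a switch {a | b} with numbers a > b.
Cooling {a | b} by t gives {a - t | b + t}, which stops being hot when a - t = b + t, i.e. at t = (a - b)/2. So the temperature of a switch is (a - b)/2.
Temperature = (Left option - Right option) / 2
= (40 - (14)) / 2
= 26 / 2
= 13

13


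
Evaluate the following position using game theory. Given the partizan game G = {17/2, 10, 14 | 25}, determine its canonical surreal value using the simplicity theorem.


Left options: {17/2, 10, 14}, max = 14
Right options: {25}, min = 25
All options are numbers and max(Left) < min(Right), so by the simplicity theorem the value is the simplest (earliest-born) number strictly between 14 and 25.
Integers 15 through 24 all lie strictly between 14 and 25.
Among integers, the simplest (lowest birthday = smallest |n|; 0 is born on day 0, +-n on day n) is 15.
No non-integer in the interval can be simpler: if x is a non-integer in the interval, then floor(x) or ceil(x) also lies in the interval (the interval contains an integer), and both are proper prefixes of x's sign expansion, i.e. born earlier. So the game value is 15.
Game value = 15

15


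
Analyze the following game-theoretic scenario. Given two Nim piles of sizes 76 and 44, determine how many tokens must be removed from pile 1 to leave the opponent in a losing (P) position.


Piles: 76 and 44
Current XOR: 76 XOR 44 = 96 (non-zero, so this is an N-position).
To make the XOR zero, we need to find a move that balances the piles.
For pile 1 (size 76): target = 76 XOR 96 = 44
We reduce pile 1 from 76 to 44.
Tokens removed: 76 - 44 = 32
Verification: 44 XOR 44 = 0

32


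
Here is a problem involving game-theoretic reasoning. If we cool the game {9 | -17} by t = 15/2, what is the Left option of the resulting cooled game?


Original game: {9 | -17} (a switch {a | b} with a > b).
Cooling by t (for t below the temperature (a - b)/2 = 13) taxes each move by t: {a | b} cooled by t is {a - t | b + t}.
Cooling amount: t = 15/2
Cooled Left option: 9 - 15/2 = 3/2
Cooled Right option: -17 + 15/2 = -19/2
Cooled game: {3/2 | -19/2}
Left option = 3/2

3/2


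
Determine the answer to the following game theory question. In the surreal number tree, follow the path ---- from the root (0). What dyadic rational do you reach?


Sign expansion: ----
Rule: track bounds (lo, hi), initially (-inf, +inf). On '+', the current value becomes lo and we move to the simplest number in (value, hi): value + 1 if hi = +inf, otherwise the midpoint (value + hi)/2. On '-', the current value becomes hi and we move to value - 1 if lo = -inf, otherwise the midpoint (lo + value)/2.
Start at 0.
Step 1: sign = -, move left. Bounds: (-inf, 0). Value = -1
Step 2: sign = -, move left. Bounds: (-inf, -1). Value = -2
Step 3: sign = -, move left. Bounds: (-inf, -2). Value = -3
Step 4: sign = -, move left. Bounds: (-inf, -3). Value = -4
The surreal number with sign expansion ---- is -4.

-4


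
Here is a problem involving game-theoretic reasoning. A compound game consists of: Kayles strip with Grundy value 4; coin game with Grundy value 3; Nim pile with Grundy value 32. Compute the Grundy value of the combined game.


By the Sprague-Grundy theorem, the Grundy value of a sum of games is the XOR of individual Grundy values.
Kayles strip: Grundy value = 4. Running XOR: 0 XOR 4 = 4
coin game: Grundy value = 3. Running XOR: 4 XOR 3 = 7
Nim pile: Grundy value = 32. Running XOR: 7 XOR 32 = 39
The combined Grundy value is 39.

39


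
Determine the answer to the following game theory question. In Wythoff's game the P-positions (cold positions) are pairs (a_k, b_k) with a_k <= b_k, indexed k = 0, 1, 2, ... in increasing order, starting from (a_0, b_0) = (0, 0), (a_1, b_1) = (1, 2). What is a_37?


By Wythoff's theorem, a_k = floor(k * phi) and b_k = floor(k * phi^2) = a_k + k, where phi = (1 + sqrt(5))/2 is the golden ratio.
phi = (1 + sqrt(5))/2 = 1.618034
k = 37
k * phi = 37 * 1.618034 = 59.867258
a_37 = floor(k * phi) = 59

59


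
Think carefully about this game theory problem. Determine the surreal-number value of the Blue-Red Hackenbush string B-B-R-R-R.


Edges (from ground): B-B-R-R-R
By Berlekamp's sign-expansion rule, a Blue-Red Hackenbush stalk has the value of the surreal number whose sign sequence is the edge sequence with B -> + and R -> -.
Sign sequence: ++---
Trace the sign expansion in the surreal number tree, starting from 0:
Edge 1: B (sign +) -> bounds (0, +inf), value = 1
Edge 2: B (sign +) -> bounds (1, +inf), value = 2
Edge 3: R (sign -) -> bounds (1, 2), value = 3/2
Edge 4: R (sign -) -> bounds (1, 3/2), value = 5/4
Edge 5: R (sign -) -> bounds (1, 5/4), value = 9/8
Game value = 9/8

9/8
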